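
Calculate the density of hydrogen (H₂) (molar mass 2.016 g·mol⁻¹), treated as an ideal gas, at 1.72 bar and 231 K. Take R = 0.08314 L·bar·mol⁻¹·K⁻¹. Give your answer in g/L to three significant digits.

ρ = PM/(RT) = (1.72 × 2.016) / (0.08314 × 231.0)

ρ ≈ 0.181 g/L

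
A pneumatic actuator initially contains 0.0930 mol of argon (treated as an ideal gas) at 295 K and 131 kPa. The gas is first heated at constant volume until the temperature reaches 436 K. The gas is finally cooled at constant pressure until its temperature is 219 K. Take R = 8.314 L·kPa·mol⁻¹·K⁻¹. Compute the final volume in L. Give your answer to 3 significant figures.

V₃ ≈ 0.875 L

From PV = nRT: V₁ = nRT₁/P₁ = 1.741 L.
V constant ⇒ P ∝ T: V₂ = V₁; P₂ = P₁·(T₂/T₁) = 193.6 kPa.
Isobaric, so V/T is constant: P₃ = P₂; V₃ = V₂·(T₃/T₂) = 0.8746 L.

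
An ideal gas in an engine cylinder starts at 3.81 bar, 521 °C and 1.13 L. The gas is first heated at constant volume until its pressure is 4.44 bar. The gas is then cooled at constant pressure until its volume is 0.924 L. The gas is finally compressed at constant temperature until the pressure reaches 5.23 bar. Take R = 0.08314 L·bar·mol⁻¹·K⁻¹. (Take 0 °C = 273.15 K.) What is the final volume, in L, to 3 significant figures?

Convert: T₁ = 794.1 K.
V constant ⇒ P ∝ T: V₂ = V₁; T₂ = T₁·(P₂/P₁) = 925.5 K.
P constant ⇒ V ∝ T: P₃ = P₂; T₃ = T₂·(V₃/V₂) = 756.8 K.
Isothermal, so P V is constant: T₄ = T₃; V₄ = V₃·(P₃/P₄) = 0.7844 L.

V₄ ≈ 0.784 L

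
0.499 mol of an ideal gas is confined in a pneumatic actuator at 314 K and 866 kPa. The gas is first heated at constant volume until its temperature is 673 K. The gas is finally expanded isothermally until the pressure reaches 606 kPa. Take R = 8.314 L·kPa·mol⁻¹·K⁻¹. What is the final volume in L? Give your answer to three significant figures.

From PV = nRT: V₁ = nRT₁/P₁ = 1.504 L.
Isochoric, so P/T is constant: V₂ = V₁; P₂ = P₁·(T₂/T₁) = 1856 kPa.
T constant ⇒ Boyle's law P V = const: T₃ = T₂; V₃ = V₂·(P₂/P₃) = 4.607 L.

V₃ ≈ 4.61 L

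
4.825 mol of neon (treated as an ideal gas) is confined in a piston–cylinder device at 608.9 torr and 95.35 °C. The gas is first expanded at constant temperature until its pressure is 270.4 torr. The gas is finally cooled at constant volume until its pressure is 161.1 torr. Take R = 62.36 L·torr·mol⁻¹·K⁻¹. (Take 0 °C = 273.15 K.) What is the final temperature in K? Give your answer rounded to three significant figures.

Convert: T₁ = 368.5 K.
From PV = nRT: V₁ = nRT₁/P₁ = 182.1 L.
T constant ⇒ Boyle's law P V = const: T₂ = T₁; V₂ = V₁·(P₁/P₂) = 410.0 L.
V constant ⇒ P ∝ T: V₃ = V₂; T₃ = T₂·(P₃/P₂) = 219.5 K.

T₃ ≈ 220 K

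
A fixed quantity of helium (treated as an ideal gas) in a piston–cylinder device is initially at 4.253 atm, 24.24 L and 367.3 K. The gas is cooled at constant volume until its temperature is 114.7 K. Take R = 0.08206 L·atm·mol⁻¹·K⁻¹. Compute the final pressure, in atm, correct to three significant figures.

P₂ ≈ 1.33 atm

V constant ⇒ P ∝ T: V₂ = V₁; P₂ = P₁·(T₂/T₁) = 1.328 atm.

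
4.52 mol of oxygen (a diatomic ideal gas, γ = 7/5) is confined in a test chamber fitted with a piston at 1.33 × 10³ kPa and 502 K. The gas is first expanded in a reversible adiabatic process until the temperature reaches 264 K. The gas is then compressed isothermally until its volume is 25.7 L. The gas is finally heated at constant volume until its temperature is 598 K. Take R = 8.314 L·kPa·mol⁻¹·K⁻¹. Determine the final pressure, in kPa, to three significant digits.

From PV = nRT: V₁ = nRT₁/P₁ = 14.18 L.
Reversible adiabatic, γ = 7/5: P₂ = P₁·(T₂/T₁)^(γ/(γ−1)) = 140.3 kPa; V₂ = V₁·(T₁/T₂)^(1/(γ−1)) = 70.72 L.
Isothermal, so P V is constant: T₃ = T₂; P₃ = P₂·(V₂/V₃) = 386.0 kPa.
V constant ⇒ P ∝ T: V₄ = V₃; P₄ = P₃·(T₄/T₃) = 874.4 kPa.

P₄ ≈ 874 kPa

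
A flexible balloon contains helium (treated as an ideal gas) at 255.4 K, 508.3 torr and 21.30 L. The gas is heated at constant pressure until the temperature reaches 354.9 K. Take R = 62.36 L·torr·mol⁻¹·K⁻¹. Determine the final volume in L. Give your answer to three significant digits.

V₂ ≈ 29.6 L

Isobaric, so V/T is constant: P₂ = P₁; V₂ = V₁·(T₂/T₁) = 29.60 L.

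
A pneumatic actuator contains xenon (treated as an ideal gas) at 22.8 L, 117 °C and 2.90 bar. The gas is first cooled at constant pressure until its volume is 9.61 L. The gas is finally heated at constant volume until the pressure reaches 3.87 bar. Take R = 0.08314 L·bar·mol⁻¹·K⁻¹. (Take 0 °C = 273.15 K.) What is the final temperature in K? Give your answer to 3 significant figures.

Convert: T₁ = 390.1 K.
P constant ⇒ V ∝ T: P₂ = P₁; T₂ = T₁·(V₂/V₁) = 164.4 K.
Isochoric, so P/T is constant: V₃ = V₂; T₃ = T₂·(P₃/P₂) = 219.4 K.

T₃ ≈ 219 K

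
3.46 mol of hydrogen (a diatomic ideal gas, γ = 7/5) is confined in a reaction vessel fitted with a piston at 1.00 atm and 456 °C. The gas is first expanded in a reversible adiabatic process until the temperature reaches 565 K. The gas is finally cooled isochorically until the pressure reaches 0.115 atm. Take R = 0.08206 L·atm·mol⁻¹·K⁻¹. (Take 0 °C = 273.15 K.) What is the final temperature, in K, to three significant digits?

T₃ ≈ 159 K

Convert: T₁ = 729.1 K.
From PV = nRT: V₁ = nRT₁/P₁ = 207.0 L.
Reversible adiabatic, γ = 7/5: P₂ = P₁·(T₂/T₁)^(γ/(γ−1)) = 0.4096 atm; V₂ = V₁·(T₁/T₂)^(1/(γ−1)) = 391.7 L.
V constant ⇒ P ∝ T: V₃ = V₂; T₃ = T₂·(P₃/P₂) = 158.6 K.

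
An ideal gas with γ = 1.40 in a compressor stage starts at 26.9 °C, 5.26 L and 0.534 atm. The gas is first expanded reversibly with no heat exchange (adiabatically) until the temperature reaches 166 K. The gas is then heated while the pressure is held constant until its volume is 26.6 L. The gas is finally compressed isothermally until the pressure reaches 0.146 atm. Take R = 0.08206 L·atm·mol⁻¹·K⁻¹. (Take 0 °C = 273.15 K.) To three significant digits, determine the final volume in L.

Convert: T₁ = 300.0 K.
Reversible adiabatic, γ = 1.40: P₂ = P₁·(T₂/T₁)^(γ/(γ−1)) = 0.06726 atm; V₂ = V₁·(T₁/T₂)^(1/(γ−1)) = 23.10 L.
Isobaric, so V/T is constant: P₃ = P₂; T₃ = T₂·(V₃/V₂) = 191.1 K.
T constant ⇒ Boyle's law P V = const: T₄ = T₃; V₄ = V₃·(P₃/P₄) = 12.25 L.

V₄ ≈ 12.3 L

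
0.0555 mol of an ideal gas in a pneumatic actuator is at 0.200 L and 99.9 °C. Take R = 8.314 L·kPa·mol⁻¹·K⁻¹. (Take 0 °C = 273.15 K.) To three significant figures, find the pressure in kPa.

P ≈ 861 kPa

Convert: T = 373.05 K.
PV = nRT ⇒ P = nRT/V = (0.0555 × 8.314 × 373.05) / 0.200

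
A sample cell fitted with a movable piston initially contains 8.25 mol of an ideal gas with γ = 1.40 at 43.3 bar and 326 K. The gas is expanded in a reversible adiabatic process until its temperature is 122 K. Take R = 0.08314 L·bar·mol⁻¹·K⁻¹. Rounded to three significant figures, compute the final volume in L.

V₂ ≈ 60.3 L

From PV = nRT: V₁ = nRT₁/P₁ = 5.164 L.
Adiabatic (γ = 1.40), T V^(γ−1) and P V^γ constant: P₂ = P₁·(T₂/T₁)^(γ/(γ−1)) = 1.388 bar; V₂ = V₁·(T₁/T₂)^(1/(γ−1)) = 60.28 L.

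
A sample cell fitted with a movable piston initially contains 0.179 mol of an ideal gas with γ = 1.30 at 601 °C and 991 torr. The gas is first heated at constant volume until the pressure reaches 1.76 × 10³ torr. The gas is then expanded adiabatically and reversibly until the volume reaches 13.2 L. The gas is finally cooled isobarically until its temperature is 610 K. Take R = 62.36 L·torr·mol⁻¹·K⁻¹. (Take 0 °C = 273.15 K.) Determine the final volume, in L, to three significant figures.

Convert: T₁ = 874.1 K.
From PV = nRT: V₁ = nRT₁/P₁ = 9.846 L.
Isochoric, so P/T is constant: V₂ = V₁; T₂ = T₁·(P₂/P₁) = 1552 K.
Reversible adiabatic, γ = 1.30: T₃ = T₂·(V₂/V₃)^(γ−1) = 1422 K; P₃ = P₂·(V₂/V₃)^γ = 1202 torr.
Isobaric, so V/T is constant: P₄ = P₃; V₄ = V₃·(T₄/T₃) = 5.663 L.

V₄ ≈ 5.66 L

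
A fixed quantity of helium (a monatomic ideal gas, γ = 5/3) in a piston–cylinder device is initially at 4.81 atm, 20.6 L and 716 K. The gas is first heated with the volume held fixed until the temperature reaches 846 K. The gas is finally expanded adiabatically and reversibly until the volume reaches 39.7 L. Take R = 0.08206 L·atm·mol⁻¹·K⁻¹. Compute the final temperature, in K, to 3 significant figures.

V constant ⇒ P ∝ T: V₂ = V₁; P₂ = P₁·(T₂/T₁) = 5.683 atm.
Reversible adiabatic, γ = 5/3: T₃ = T₂·(V₂/V₃)^(γ−1) = 546.3 K; P₃ = P₂·(V₂/V₃)^γ = 1.904 atm.

T₃ ≈ 546 K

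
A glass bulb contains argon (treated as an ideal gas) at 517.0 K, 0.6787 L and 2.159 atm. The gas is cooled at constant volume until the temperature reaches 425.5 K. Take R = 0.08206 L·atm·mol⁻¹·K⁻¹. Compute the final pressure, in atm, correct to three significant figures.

P₂ ≈ 1.78 atm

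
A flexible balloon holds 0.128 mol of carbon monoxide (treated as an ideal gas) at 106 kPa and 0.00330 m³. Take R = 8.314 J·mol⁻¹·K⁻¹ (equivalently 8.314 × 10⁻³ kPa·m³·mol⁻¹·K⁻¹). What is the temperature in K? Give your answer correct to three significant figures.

PV = nRT ⇒ T = PV/(nR) = (106 × 0.00330) / (0.128 × 8.314 × 10⁻³)

T ≈ 329 K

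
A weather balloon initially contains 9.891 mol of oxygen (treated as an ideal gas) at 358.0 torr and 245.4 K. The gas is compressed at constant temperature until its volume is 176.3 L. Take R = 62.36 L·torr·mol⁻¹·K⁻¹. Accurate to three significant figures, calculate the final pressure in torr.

P₂ ≈ 859 torr

From PV = nRT: V₁ = nRT₁/P₁ = 422.8 L.
T constant ⇒ Boyle's law P V = const: T₂ = T₁; P₂ = P₁·(V₁/V₂) = 858.6 torr.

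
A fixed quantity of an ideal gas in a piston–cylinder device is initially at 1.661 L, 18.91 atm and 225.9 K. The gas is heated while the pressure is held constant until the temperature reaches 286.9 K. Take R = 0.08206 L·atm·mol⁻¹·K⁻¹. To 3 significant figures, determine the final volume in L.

Isobaric, so V/T is constant: P₂ = P₁; V₂ = V₁·(T₂/T₁) = 2.110 L.

V₂ ≈ 2.11 L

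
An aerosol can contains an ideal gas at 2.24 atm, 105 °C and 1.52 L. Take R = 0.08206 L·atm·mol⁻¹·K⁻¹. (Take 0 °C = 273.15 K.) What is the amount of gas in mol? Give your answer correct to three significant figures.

n ≈ 0.110 mol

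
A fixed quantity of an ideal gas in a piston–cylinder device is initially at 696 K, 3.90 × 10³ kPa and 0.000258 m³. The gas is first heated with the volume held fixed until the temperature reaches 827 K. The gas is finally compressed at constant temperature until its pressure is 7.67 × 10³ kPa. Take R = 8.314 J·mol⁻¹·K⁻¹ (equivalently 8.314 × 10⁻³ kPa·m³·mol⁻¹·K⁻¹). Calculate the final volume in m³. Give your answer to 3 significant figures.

V constant ⇒ P ∝ T: V₂ = V₁; P₂ = P₁·(T₂/T₁) = 4634 kPa.
T constant ⇒ Boyle's law P V = const: T₃ = T₂; V₃ = V₂·(P₂/P₃) = 0.0001559 m³.

V₃ ≈ 0.000156 m³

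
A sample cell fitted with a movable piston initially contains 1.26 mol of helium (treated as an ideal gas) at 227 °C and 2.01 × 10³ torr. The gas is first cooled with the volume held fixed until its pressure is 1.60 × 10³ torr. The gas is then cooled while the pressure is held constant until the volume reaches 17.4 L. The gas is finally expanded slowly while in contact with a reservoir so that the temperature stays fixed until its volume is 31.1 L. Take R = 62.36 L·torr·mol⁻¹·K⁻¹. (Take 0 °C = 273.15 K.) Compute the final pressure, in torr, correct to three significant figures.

P₄ ≈ 895 torr

Convert: T₁ = 500.1 K.
From PV = nRT: V₁ = nRT₁/P₁ = 19.55 L.
V constant ⇒ P ∝ T: V₂ = V₁; T₂ = T₁·(P₂/P₁) = 398.1 K.
Isobaric, so V/T is constant: P₃ = P₂; T₃ = T₂·(V₃/V₂) = 354.3 K.
T constant ⇒ Boyle's law P V = const: T₄ = T₃; P₄ = P₃·(V₃/V₄) = 895.2 torr.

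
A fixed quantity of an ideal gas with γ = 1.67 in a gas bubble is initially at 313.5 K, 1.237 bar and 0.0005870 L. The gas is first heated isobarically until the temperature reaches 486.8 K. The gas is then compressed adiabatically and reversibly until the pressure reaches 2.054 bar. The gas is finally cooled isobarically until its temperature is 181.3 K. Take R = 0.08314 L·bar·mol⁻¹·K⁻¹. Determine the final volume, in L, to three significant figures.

P constant ⇒ V ∝ T: P₂ = P₁; V₂ = V₁·(T₂/T₁) = 0.0009115 L.
Adiabatic (γ = 1.67), T V^(γ−1) and P V^γ constant: T₃ = T₂·(P₃/P₂)^((γ−1)/γ) = 596.6 K; V₃ = V₂·(P₂/P₃)^(1/γ) = 0.0006728 L.
Isobaric, so V/T is constant: P₄ = P₃; V₄ = V₃·(T₄/T₃) = 0.0002044 L.

V₄ ≈ 0.000204 L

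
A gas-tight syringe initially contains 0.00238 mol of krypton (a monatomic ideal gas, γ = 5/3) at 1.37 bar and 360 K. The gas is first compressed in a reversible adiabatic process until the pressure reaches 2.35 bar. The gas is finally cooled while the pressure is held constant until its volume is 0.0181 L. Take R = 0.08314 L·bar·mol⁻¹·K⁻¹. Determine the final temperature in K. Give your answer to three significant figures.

From PV = nRT: V₁ = nRT₁/P₁ = 0.05200 L.
Reversible adiabatic, γ = 5/3: T₂ = T₁·(P₂/P₁)^((γ−1)/γ) = 446.7 K; V₂ = V₁·(P₁/P₂)^(1/γ) = 0.03761 L.
P constant ⇒ V ∝ T: P₃ = P₂; T₃ = T₂·(V₃/V₂) = 215.0 K.

T₃ ≈ 215 K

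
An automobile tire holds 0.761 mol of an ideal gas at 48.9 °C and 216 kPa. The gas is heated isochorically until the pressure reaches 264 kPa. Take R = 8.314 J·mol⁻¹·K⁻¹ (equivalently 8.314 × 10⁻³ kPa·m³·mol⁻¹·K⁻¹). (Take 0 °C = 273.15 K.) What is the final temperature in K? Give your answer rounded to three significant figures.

T₂ ≈ 394 K

Convert: T₁ = 322.0 K.
From PV = nRT: V₁ = nRT₁/P₁ = 0.009433 m³.
V constant ⇒ P ∝ T: V₂ = V₁; T₂ = T₁·(P₂/P₁) = 393.6 K.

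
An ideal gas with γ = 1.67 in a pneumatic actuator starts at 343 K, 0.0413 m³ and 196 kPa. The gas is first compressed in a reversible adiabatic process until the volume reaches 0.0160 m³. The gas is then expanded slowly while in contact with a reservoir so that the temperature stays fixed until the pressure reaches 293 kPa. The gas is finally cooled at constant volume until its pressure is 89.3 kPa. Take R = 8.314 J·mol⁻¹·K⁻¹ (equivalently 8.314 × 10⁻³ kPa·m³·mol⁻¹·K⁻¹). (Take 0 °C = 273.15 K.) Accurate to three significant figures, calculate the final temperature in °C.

Adiabatic (γ = 1.67), T V^(γ−1) and P V^γ constant: T₂ = T₁·(V₁/V₂)^(γ−1) = 647.5 K; P₂ = P₁·(V₁/V₂)^γ = 955.0 kPa.
T constant ⇒ Boyle's law P V = const: T₃ = T₂; V₃ = V₂·(P₂/P₃) = 0.05215 m³.
V constant ⇒ P ∝ T: V₄ = V₃; T₄ = T₃·(P₄/P₃) = 197.3 K.

T₄ ≈ -75.8 °C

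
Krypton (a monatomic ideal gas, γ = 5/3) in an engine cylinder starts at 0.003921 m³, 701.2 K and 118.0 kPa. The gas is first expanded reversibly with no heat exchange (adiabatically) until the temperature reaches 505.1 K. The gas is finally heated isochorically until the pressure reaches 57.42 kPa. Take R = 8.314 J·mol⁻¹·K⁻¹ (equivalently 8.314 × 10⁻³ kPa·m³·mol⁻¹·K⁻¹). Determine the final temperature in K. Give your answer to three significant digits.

Adiabatic (γ = 5/3), T V^(γ−1) and P V^γ constant: P₂ = P₁·(T₂/T₁)^(γ/(γ−1)) = 51.97 kPa; V₂ = V₁·(T₁/T₂)^(1/(γ−1)) = 0.006413 m³.
Isochoric, so P/T is constant: V₃ = V₂; T₃ = T₂·(P₃/P₂) = 558.1 K.

T₃ ≈ 558 K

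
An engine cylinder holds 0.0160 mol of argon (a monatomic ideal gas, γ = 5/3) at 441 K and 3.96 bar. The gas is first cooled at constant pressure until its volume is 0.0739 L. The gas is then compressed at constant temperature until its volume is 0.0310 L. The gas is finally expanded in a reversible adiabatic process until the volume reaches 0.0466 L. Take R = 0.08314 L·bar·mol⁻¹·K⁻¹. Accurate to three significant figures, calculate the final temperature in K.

From PV = nRT: V₁ = nRT₁/P₁ = 0.1481 L.
Isobaric, so V/T is constant: P₂ = P₁; T₂ = T₁·(V₂/V₁) = 220.0 K.
T constant ⇒ Boyle's law P V = const: T₃ = T₂; P₃ = P₂·(V₂/V₃) = 9.440 bar.
Adiabatic (γ = 5/3), T V^(γ−1) and P V^γ constant: T₄ = T₃·(V₃/V₄)^(γ−1) = 167.6 K; P₄ = P₃·(V₃/V₄)^γ = 4.786 bar.

T₄ ≈ 168 K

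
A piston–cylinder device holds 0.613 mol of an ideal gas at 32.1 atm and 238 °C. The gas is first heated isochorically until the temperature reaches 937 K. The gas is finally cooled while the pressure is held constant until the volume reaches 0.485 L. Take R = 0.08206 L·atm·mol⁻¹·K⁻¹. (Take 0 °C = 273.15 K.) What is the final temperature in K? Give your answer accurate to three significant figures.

Convert: T₁ = 511.1 K.
From PV = nRT: V₁ = nRT₁/P₁ = 0.8010 L.
Isochoric, so P/T is constant: V₂ = V₁; P₂ = P₁·(T₂/T₁) = 58.84 atm.
P constant ⇒ V ∝ T: P₃ = P₂; T₃ = T₂·(V₃/V₂) = 567.3 K.

T₃ ≈ 567 K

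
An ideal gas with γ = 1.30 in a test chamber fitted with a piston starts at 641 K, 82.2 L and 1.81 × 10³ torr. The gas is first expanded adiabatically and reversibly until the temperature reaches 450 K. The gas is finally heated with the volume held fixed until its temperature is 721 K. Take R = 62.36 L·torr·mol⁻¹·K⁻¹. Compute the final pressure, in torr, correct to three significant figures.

Adiabatic (γ = 1.30), T V^(γ−1) and P V^γ constant: P₂ = P₁·(T₂/T₁)^(γ/(γ−1)) = 390.7 torr; V₂ = V₁·(T₁/T₂)^(1/(γ−1)) = 267.3 L.
Isochoric, so P/T is constant: V₃ = V₂; P₃ = P₂·(T₃/T₂) = 626.0 torr.

P₃ ≈ 626 torr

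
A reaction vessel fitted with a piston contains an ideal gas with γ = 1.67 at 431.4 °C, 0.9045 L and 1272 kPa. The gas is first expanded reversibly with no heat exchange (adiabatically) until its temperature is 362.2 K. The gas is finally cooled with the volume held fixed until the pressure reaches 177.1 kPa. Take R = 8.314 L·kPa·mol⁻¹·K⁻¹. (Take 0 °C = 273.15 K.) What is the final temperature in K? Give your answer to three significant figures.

T₃ ≈ 265 K

Convert: T₁ = 704.5 K.
Adiabatic (γ = 1.67), T V^(γ−1) and P V^γ constant: P₂ = P₁·(T₂/T₁)^(γ/(γ−1)) = 242.2 kPa; V₂ = V₁·(T₁/T₂)^(1/(γ−1)) = 2.442 L.
Isochoric, so P/T is constant: V₃ = V₂; T₃ = T₂·(P₃/P₂) = 264.8 K.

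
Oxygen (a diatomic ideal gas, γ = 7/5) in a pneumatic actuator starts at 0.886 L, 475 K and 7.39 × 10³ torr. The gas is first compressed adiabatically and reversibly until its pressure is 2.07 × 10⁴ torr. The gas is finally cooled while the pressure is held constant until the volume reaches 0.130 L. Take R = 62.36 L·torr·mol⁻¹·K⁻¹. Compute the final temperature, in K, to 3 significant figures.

T₃ ≈ 195 K

Adiabatic (γ = 7/5), T V^(γ−1) and P V^γ constant: T₂ = T₁·(P₂/P₁)^((γ−1)/γ) = 637.5 K; V₂ = V₁·(P₁/P₂)^(1/γ) = 0.4245 L.
P constant ⇒ V ∝ T: P₃ = P₂; T₃ = T₂·(V₃/V₂) = 195.2 K.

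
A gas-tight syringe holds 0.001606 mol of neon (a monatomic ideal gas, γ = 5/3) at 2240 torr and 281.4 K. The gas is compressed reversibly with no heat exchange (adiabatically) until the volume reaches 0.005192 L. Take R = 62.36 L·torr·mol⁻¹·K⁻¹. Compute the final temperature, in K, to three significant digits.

From PV = nRT: V₁ = nRT₁/P₁ = 0.01258 L.
Adiabatic (γ = 5/3), T V^(γ−1) and P V^γ constant: T₂ = T₁·(V₁/V₂)^(γ−1) = 507.7 K; P₂ = P₁·(V₁/V₂)^γ = 9793 torr.

T₂ ≈ 508 K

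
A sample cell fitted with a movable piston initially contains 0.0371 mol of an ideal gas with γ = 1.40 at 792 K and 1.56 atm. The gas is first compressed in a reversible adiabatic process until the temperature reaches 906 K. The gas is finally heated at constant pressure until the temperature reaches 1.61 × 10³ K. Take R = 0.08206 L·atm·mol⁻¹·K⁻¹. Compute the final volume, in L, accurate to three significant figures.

V₃ ≈ 1.96 L

From PV = nRT: V₁ = nRT₁/P₁ = 1.546 L.
Adiabatic (γ = 1.40), T V^(γ−1) and P V^γ constant: P₂ = P₁·(T₂/T₁)^(γ/(γ−1)) = 2.498 atm; V₂ = V₁·(T₁/T₂)^(1/(γ−1)) = 1.104 L.
Isobaric, so V/T is constant: P₃ = P₂; V₃ = V₂·(T₃/T₂) = 1.962 L.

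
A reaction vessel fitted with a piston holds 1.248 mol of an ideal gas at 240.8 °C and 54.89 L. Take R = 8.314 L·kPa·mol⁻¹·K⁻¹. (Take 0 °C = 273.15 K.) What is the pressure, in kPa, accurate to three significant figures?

P ≈ 97.2 kPa

Convert: T = 513.95 K.
PV = nRT ⇒ P = nRT/V = (1.248 × 8.314 × 513.95) / 54.89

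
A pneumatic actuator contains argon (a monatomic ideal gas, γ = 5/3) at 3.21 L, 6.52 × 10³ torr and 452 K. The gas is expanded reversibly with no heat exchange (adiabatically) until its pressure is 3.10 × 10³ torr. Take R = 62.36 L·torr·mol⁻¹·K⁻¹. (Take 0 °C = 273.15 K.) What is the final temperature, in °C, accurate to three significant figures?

T₂ ≈ 62.6 °C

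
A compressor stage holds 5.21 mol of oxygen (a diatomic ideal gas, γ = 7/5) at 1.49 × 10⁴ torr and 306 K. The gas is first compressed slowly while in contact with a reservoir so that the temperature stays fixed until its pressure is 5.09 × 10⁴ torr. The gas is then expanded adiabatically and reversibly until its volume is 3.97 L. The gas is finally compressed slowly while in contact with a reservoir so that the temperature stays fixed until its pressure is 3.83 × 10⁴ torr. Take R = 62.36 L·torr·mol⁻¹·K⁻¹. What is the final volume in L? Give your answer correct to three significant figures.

From PV = nRT: V₁ = nRT₁/P₁ = 6.672 L.
T constant ⇒ Boyle's law P V = const: T₂ = T₁; V₂ = V₁·(P₁/P₂) = 1.953 L.
Reversible adiabatic, γ = 7/5: T₃ = T₂·(V₂/V₃)^(γ−1) = 230.4 K; P₃ = P₂·(V₂/V₃)^γ = 1.886e+04 torr.
T constant ⇒ Boyle's law P V = const: T₄ = T₃; V₄ = V₃·(P₃/P₄) = 1.955 L.

V₄ ≈ 1.95 L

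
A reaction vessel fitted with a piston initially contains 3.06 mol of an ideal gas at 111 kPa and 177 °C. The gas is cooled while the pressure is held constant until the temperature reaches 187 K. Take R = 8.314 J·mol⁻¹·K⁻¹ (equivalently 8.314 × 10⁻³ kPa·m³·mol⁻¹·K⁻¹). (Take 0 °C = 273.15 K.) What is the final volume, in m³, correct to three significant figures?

Convert: T₁ = 450.1 K.
From PV = nRT: V₁ = nRT₁/P₁ = 0.1032 m³.
P constant ⇒ V ∝ T: P₂ = P₁; V₂ = V₁·(T₂/T₁) = 0.04286 m³.

V₂ ≈ 0.0429 m³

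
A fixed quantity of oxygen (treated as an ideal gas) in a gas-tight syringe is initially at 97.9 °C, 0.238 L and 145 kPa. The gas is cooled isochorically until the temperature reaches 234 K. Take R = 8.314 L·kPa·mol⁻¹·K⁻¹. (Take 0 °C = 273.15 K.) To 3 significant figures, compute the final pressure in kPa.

P₂ ≈ 91.4 kPa

Convert: T₁ = 371.0 K.
V constant ⇒ P ∝ T: V₂ = V₁; P₂ = P₁·(T₂/T₁) = 91.44 kPa.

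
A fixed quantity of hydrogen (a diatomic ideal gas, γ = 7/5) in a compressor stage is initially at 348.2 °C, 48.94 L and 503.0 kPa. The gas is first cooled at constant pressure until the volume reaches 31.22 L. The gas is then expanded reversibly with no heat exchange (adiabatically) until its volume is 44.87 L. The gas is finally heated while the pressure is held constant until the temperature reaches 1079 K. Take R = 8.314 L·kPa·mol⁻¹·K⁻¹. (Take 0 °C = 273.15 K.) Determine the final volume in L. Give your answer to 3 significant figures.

Convert: T₁ = 621.3 K.
P constant ⇒ V ∝ T: P₂ = P₁; T₂ = T₁·(V₂/V₁) = 396.4 K.
Adiabatic (γ = 7/5), T V^(γ−1) and P V^γ constant: T₃ = T₂·(V₂/V₃)^(γ−1) = 342.8 K; P₃ = P₂·(V₂/V₃)^γ = 302.7 kPa.
P constant ⇒ V ∝ T: P₄ = P₃; V₄ = V₃·(T₄/T₃) = 141.2 L.

V₄ ≈ 141 L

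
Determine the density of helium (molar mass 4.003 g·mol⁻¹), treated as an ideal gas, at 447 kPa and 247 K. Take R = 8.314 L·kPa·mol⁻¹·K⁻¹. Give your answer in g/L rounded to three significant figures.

ρ ≈ 0.871 g/L

ρ = PM/(RT) = (447 × 4.003) / (8.314 × 247.0)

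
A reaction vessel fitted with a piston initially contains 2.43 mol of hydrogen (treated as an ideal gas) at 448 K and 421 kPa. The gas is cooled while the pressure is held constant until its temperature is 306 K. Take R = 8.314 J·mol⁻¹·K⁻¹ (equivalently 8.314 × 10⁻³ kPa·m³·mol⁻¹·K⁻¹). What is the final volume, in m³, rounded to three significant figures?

From PV = nRT: V₁ = nRT₁/P₁ = 0.02150 m³.
P constant ⇒ V ∝ T: P₂ = P₁; V₂ = V₁·(T₂/T₁) = 0.01468 m³.

V₂ ≈ 0.0147 m³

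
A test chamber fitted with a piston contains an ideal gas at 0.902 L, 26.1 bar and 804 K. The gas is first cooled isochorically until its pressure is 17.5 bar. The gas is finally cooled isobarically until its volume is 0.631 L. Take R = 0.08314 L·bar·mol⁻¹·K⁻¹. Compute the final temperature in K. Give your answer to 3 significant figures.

T₃ ≈ 377 K

Isochoric, so P/T is constant: V₂ = V₁; T₂ = T₁·(P₂/P₁) = 539.1 K.
P constant ⇒ V ∝ T: P₃ = P₂; T₃ = T₂·(V₃/V₂) = 377.1 K.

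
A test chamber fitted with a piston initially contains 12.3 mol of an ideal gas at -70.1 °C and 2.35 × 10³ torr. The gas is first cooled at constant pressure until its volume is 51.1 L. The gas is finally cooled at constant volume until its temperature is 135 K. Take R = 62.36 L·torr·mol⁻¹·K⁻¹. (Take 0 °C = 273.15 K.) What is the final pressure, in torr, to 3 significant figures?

Convert: T₁ = 203.0 K.
From PV = nRT: V₁ = nRT₁/P₁ = 66.27 L.
P constant ⇒ V ∝ T: P₂ = P₁; T₂ = T₁·(V₂/V₁) = 156.6 K.
V constant ⇒ P ∝ T: V₃ = V₂; P₃ = P₂·(T₃/T₂) = 2026 torr.

P₃ ≈ 2.03e+03 torr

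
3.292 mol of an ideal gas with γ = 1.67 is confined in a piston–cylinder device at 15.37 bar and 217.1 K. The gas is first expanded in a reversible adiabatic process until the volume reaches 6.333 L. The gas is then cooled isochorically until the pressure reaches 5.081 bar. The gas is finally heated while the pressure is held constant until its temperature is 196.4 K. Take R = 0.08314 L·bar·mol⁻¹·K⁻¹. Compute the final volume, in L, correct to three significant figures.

From PV = nRT: V₁ = nRT₁/P₁ = 3.866 L.
Adiabatic (γ = 1.67), T V^(γ−1) and P V^γ constant: T₂ = T₁·(V₁/V₂)^(γ−1) = 156.0 K; P₂ = P₁·(V₁/V₂)^γ = 6.741 bar.
Isochoric, so P/T is constant: V₃ = V₂; T₃ = T₂·(P₃/P₂) = 117.6 K.
P constant ⇒ V ∝ T: P₄ = P₃; V₄ = V₃·(T₄/T₃) = 10.58 L.

V₄ ≈ 10.6 L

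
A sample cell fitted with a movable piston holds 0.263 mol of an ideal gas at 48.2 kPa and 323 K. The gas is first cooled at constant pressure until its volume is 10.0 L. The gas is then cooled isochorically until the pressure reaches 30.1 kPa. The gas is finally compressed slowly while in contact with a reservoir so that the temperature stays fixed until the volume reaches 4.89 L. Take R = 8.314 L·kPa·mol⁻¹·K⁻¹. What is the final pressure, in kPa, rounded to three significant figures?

P₄ ≈ 61.6 kPa

From PV = nRT: V₁ = nRT₁/P₁ = 14.65 L.
Isobaric, so V/T is constant: P₂ = P₁; T₂ = T₁·(V₂/V₁) = 220.4 K.
Isochoric, so P/T is constant: V₃ = V₂; T₃ = T₂·(P₃/P₂) = 137.7 K.
Isothermal, so P V is constant: T₄ = T₃; P₄ = P₃·(V₃/V₄) = 61.55 kPa.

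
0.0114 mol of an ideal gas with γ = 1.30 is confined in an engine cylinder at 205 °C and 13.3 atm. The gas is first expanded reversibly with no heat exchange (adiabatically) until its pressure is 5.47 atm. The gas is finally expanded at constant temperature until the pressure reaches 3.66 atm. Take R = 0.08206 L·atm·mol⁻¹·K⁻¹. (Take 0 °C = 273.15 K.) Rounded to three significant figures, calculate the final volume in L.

V₃ ≈ 0.0996 L

Convert: T₁ = 478.1 K.
From PV = nRT: V₁ = nRT₁/P₁ = 0.03363 L.
Reversible adiabatic, γ = 1.30: T₂ = T₁·(P₂/P₁)^((γ−1)/γ) = 389.5 K; V₂ = V₁·(P₁/P₂)^(1/γ) = 0.06661 L.
Isothermal, so P V is constant: T₃ = T₂; V₃ = V₂·(P₂/P₃) = 0.09956 L.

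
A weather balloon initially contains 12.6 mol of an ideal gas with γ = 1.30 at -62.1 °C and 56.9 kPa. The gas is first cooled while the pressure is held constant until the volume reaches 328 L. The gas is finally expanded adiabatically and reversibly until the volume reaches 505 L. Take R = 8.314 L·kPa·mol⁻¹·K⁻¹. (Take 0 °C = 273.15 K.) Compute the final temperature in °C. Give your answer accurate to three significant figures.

Convert: T₁ = 211.0 K.
From PV = nRT: V₁ = nRT₁/P₁ = 388.6 L.
Isobaric, so V/T is constant: P₂ = P₁; T₂ = T₁·(V₂/V₁) = 178.2 K.
Adiabatic (γ = 1.30), T V^(γ−1) and P V^γ constant: T₃ = T₂·(V₂/V₃)^(γ−1) = 156.5 K; P₃ = P₂·(V₂/V₃)^γ = 32.47 kPa.

T₃ ≈ -117 °C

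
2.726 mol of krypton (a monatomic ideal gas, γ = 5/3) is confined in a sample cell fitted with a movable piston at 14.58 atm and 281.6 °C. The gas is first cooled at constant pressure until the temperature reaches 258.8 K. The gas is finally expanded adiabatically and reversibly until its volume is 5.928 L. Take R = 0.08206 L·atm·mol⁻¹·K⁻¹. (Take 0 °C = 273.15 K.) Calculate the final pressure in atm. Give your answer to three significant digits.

Convert: T₁ = 554.8 K.
From PV = nRT: V₁ = nRT₁/P₁ = 8.511 L.
P constant ⇒ V ∝ T: P₂ = P₁; V₂ = V₁·(T₂/T₁) = 3.971 L.
Reversible adiabatic, γ = 5/3: T₃ = T₂·(V₂/V₃)^(γ−1) = 198.1 K; P₃ = P₂·(V₂/V₃)^γ = 7.476 atm.

P₃ ≈ 7.48 atm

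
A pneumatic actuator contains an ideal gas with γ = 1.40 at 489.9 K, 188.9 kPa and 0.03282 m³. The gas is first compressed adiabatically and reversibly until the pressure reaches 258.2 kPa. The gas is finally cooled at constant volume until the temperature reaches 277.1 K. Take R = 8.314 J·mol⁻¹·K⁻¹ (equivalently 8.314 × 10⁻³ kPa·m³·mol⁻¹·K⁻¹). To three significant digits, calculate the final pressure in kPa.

P₃ ≈ 134 kPa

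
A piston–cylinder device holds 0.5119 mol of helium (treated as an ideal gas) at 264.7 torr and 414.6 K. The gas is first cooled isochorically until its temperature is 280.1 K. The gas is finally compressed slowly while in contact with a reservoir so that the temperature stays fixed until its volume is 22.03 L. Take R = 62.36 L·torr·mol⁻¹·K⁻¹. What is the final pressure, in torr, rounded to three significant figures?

P₃ ≈ 406 torr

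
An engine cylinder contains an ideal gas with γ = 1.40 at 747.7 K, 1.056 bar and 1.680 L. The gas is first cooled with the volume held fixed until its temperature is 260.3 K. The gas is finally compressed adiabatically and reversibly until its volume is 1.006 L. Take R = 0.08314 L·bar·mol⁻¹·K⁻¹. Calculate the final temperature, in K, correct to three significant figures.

T₃ ≈ 320 K

Isochoric, so P/T is constant: V₂ = V₁; P₂ = P₁·(T₂/T₁) = 0.3676 bar.
Adiabatic (γ = 1.40), T V^(γ−1) and P V^γ constant: T₃ = T₂·(V₂/V₃)^(γ−1) = 319.6 K; P₃ = P₂·(V₂/V₃)^γ = 0.7537 bar.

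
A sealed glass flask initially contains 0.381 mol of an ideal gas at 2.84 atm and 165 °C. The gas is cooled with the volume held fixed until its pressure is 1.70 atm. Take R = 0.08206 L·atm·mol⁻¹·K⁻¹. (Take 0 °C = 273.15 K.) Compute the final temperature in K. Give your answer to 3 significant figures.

Convert: T₁ = 438.1 K.
From PV = nRT: V₁ = nRT₁/P₁ = 4.823 L.
Isochoric, so P/T is constant: V₂ = V₁; T₂ = T₁·(P₂/P₁) = 262.3 K.

T₂ ≈ 262 K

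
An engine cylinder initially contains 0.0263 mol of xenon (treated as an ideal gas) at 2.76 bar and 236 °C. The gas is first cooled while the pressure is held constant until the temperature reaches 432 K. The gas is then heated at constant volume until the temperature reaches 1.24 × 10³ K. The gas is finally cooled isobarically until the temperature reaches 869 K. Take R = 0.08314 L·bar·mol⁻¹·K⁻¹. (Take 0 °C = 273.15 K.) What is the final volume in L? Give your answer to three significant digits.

Convert: T₁ = 509.1 K.
From PV = nRT: V₁ = nRT₁/P₁ = 0.4034 L.
Isobaric, so V/T is constant: P₂ = P₁; V₂ = V₁·(T₂/T₁) = 0.3422 L.
Isochoric, so P/T is constant: V₃ = V₂; P₃ = P₂·(T₃/T₂) = 7.922 bar.
Isobaric, so V/T is constant: P₄ = P₃; V₄ = V₃·(T₄/T₃) = 0.2398 L.

V₄ ≈ 0.240 L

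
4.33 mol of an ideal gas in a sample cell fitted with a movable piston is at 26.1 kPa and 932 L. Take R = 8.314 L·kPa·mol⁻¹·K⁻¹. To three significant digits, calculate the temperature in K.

T ≈ 676 K

PV = nRT ⇒ T = PV/(nR) = (26.1 × 932) / (4.33 × 8.314)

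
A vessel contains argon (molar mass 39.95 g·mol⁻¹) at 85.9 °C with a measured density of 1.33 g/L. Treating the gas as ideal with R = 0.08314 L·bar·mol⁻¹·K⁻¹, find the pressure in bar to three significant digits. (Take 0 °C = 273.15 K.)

ρ = PM/(RT) ⇒ P = ρRT/M = (1.33 × 0.08314 × 359.0) / 39.95

P ≈ 0.994 bar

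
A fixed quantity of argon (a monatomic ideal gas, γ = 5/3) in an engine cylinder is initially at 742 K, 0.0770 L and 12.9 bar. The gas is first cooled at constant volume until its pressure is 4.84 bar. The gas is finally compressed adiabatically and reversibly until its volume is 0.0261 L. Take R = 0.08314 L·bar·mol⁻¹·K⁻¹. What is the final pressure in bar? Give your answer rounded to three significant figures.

Isochoric, so P/T is constant: V₂ = V₁; T₂ = T₁·(P₂/P₁) = 278.4 K.
Reversible adiabatic, γ = 5/3: T₃ = T₂·(V₂/V₃)^(γ−1) = 572.7 K; P₃ = P₂·(V₂/V₃)^γ = 29.37 bar.

P₃ ≈ 29.4 bar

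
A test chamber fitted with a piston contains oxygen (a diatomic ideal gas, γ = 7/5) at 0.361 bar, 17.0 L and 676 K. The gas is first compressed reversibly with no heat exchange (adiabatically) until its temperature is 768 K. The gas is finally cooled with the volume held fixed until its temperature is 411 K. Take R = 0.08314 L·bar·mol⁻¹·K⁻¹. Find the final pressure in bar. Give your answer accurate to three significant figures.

Reversible adiabatic, γ = 7/5: P₂ = P₁·(T₂/T₁)^(γ/(γ−1)) = 0.5642 bar; V₂ = V₁·(T₁/T₂)^(1/(γ−1)) = 12.36 L.
V constant ⇒ P ∝ T: V₃ = V₂; P₃ = P₂·(T₃/T₂) = 0.3020 bar.

P₃ ≈ 0.302 bar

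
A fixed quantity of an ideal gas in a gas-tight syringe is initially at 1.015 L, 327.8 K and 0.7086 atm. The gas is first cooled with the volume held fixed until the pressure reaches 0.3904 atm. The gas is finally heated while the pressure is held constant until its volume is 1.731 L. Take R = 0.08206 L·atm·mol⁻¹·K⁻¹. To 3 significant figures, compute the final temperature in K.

T₃ ≈ 308 K

Isochoric, so P/T is constant: V₂ = V₁; T₂ = T₁·(P₂/P₁) = 180.6 K.
Isobaric, so V/T is constant: P₃ = P₂; T₃ = T₂·(V₃/V₂) = 308.0 K.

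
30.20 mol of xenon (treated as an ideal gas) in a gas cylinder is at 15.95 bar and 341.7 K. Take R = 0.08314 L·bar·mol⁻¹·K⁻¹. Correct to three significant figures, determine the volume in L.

V ≈ 53.8 L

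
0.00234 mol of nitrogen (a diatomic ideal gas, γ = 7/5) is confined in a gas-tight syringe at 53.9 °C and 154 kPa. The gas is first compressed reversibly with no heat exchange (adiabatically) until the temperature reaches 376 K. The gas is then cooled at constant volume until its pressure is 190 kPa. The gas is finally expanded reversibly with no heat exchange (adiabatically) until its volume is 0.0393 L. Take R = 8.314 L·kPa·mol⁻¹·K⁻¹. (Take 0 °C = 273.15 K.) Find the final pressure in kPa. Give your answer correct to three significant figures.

P₄ ≈ 125 kPa

Convert: T₁ = 327.0 K.
From PV = nRT: V₁ = nRT₁/P₁ = 0.04132 L.
Adiabatic (γ = 7/5), T V^(γ−1) and P V^γ constant: P₂ = P₁·(T₂/T₁)^(γ/(γ−1)) = 250.9 kPa; V₂ = V₁·(T₁/T₂)^(1/(γ−1)) = 0.02915 L.
V constant ⇒ P ∝ T: V₃ = V₂; T₃ = T₂·(P₃/P₂) = 284.7 K.
Reversible adiabatic, γ = 7/5: T₄ = T₃·(V₃/V₄)^(γ−1) = 252.7 K; P₄ = P₃·(V₃/V₄)^γ = 125.1 kPa.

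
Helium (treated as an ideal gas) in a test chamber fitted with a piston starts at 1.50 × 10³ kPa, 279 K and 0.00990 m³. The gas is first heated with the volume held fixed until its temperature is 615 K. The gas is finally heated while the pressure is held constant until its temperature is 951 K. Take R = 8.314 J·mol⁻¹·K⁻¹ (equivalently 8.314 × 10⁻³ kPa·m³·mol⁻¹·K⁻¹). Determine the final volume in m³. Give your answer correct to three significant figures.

V constant ⇒ P ∝ T: V₂ = V₁; P₂ = P₁·(T₂/T₁) = 3306 kPa.
Isobaric, so V/T is constant: P₃ = P₂; V₃ = V₂·(T₃/T₂) = 0.01531 m³.

V₃ ≈ 0.0153 m³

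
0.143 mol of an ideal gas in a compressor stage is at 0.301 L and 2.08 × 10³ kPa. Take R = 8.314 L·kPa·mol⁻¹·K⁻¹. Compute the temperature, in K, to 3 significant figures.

T ≈ 527 K

PV = nRT ⇒ T = PV/(nR) = (2.08e+03 × 0.301) / (0.143 × 8.314)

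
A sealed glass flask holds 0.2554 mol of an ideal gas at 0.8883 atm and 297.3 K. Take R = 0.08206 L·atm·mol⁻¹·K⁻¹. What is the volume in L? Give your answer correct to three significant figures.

V ≈ 7.01 L

PV = nRT ⇒ V = nRT/P = (0.2554 × 0.08206 × 297.3) / 0.8883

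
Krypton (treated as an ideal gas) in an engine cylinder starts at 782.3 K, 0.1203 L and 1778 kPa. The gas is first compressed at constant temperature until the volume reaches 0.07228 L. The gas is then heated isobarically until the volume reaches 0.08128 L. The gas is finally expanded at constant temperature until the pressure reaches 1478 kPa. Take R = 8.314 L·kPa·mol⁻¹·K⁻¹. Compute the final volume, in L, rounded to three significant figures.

T constant ⇒ Boyle's law P V = const: T₂ = T₁; P₂ = P₁·(V₁/V₂) = 2959 kPa.
P constant ⇒ V ∝ T: P₃ = P₂; T₃ = T₂·(V₃/V₂) = 879.7 K.
Isothermal, so P V is constant: T₄ = T₃; V₄ = V₃·(P₃/P₄) = 0.1627 L.

V₄ ≈ 0.163 L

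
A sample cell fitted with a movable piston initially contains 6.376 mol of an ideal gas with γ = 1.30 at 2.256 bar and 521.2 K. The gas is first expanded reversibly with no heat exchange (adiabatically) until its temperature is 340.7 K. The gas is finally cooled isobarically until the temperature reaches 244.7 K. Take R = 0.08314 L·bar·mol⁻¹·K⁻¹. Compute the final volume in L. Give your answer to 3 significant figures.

V₃ ≈ 363 L

From PV = nRT: V₁ = nRT₁/P₁ = 122.5 L.
Reversible adiabatic, γ = 1.30: P₂ = P₁·(T₂/T₁)^(γ/(γ−1)) = 0.3575 bar; V₂ = V₁·(T₁/T₂)^(1/(γ−1)) = 505.2 L.
P constant ⇒ V ∝ T: P₃ = P₂; V₃ = V₂·(T₃/T₂) = 362.8 L.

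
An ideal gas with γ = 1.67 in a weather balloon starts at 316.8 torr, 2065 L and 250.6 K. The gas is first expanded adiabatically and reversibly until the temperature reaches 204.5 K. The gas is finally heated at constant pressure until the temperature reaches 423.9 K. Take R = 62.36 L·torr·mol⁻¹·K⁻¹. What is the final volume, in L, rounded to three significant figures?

V₃ ≈ 5.80e+03 L

Reversible adiabatic, γ = 1.67: P₂ = P₁·(T₂/T₁)^(γ/(γ−1)) = 190.9 torr; V₂ = V₁·(T₁/T₂)^(1/(γ−1)) = 2797 L.
Isobaric, so V/T is constant: P₃ = P₂; V₃ = V₂·(T₃/T₂) = 5798 L.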